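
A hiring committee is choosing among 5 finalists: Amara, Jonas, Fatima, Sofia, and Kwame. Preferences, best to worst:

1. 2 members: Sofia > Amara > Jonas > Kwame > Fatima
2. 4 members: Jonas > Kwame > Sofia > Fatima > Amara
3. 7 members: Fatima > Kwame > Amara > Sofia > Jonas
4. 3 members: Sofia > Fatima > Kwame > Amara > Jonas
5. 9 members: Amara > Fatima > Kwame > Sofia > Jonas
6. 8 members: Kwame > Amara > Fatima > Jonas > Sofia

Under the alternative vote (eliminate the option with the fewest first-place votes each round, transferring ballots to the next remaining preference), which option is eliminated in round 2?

Sofia

Round 1: Amara 9, Jonas 4, Fatima 7, Sofia 5, Kwame 8. Eliminate Jonas.
Round 2: Amara 9, Fatima 7, Sofia 5, Kwame 12. Eliminate Sofia.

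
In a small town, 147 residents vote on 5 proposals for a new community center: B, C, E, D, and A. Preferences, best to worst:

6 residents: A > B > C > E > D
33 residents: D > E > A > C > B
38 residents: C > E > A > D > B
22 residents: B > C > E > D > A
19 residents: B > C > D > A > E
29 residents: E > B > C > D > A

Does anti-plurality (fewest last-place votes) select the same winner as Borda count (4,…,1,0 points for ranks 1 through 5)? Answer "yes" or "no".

Anti-plurality — last-place votes: B 71, C 0, E 19, D 6, A 51. Winner: C.
Borda — scores: B 269, C 378, E 379, D 259, A 185. Winner: E.
The two methods disagree.

no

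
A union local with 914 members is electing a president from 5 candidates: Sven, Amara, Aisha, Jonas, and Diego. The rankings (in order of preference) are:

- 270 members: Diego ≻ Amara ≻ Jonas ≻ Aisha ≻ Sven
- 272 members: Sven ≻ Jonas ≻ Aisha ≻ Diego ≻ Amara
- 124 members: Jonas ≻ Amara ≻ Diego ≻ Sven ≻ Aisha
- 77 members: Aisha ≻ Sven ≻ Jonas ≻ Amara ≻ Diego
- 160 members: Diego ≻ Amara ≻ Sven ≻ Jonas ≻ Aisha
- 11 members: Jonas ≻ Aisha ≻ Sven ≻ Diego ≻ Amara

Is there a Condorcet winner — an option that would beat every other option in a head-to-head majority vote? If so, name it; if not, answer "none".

none

Checking pairwise contests:
Amara beats Sven 554–360.
Jonas beats Amara 484–430.
Sven beats Aisha 556–358.
Sven beats Jonas 509–405.
Jonas beats Diego 484–430.
Every option loses at least one head-to-head, so there is no Condorcet winner.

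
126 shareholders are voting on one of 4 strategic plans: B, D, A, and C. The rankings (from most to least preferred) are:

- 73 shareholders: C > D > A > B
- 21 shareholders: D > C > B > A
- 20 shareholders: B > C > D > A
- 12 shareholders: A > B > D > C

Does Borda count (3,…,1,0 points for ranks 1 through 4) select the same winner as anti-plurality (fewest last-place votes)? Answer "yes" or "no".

Borda — scores: B 105, D 241, A 109, C 301. Winner: C.
Anti-plurality — last-place votes: B 73, D 0, A 41, C 12. Winner: D.
The two methods disagree.

no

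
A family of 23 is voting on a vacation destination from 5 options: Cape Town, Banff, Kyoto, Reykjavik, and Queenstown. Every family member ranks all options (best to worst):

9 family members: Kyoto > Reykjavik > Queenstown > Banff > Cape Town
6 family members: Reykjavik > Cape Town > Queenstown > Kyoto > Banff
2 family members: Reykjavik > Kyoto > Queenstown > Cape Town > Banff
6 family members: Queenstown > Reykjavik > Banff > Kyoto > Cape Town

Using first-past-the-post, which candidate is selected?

Kyoto

First-place votes: Cape Town 0, Banff 0, Kyoto 9, Reykjavik 8, Queenstown 6.
Kyoto has the most first-place votes.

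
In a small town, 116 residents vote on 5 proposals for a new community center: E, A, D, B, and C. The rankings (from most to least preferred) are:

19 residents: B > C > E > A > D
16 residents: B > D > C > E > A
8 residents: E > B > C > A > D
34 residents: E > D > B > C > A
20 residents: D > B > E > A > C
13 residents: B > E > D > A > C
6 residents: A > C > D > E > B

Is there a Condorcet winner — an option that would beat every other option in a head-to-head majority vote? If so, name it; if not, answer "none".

Checking pairwise contests:
B beats E 68–48.
E beats A 110–6.
E beats D 74–42.
D beats B 60–56.
E beats C 75–41.
Every option loses at least one head-to-head, so there is no Condorcet winner.

none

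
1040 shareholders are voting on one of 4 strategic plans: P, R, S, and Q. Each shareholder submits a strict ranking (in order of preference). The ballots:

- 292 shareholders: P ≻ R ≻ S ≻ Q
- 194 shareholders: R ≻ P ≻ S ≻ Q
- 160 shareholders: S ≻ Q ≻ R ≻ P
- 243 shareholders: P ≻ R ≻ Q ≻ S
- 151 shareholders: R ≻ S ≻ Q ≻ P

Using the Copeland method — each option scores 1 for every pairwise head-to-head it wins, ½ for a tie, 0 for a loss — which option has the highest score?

P: beats R, S, and Q → score 3.
R: beats S and Q; loses to P → score 2.
S: beats Q; loses to P and R → score 1.
Q: loses to P, R, and S → score 0.
P has the best pairwise record.

P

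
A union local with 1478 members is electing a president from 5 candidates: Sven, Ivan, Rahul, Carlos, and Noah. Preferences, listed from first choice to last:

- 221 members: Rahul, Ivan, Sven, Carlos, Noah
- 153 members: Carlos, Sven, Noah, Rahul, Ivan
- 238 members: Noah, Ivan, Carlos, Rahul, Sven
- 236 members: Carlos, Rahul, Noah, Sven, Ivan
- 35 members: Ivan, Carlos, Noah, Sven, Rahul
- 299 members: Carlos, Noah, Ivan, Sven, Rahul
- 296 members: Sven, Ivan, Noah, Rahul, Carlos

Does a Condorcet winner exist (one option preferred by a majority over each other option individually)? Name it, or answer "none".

none

Checking pairwise contests:
Ivan beats Sven 793–685.
Noah beats Ivan 926–552.
Sven beats Rahul 783–695.
Ivan beats Carlos 790–688.
Carlos beats Noah 944–534.
Every option loses at least one head-to-head, so there is no Condorcet winner.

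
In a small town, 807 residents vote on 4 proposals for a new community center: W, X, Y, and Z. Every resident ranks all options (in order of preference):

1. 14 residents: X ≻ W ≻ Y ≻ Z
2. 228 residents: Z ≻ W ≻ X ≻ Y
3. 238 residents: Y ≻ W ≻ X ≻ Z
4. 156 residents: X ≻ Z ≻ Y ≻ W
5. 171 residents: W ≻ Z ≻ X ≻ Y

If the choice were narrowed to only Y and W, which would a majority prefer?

W

Voters preferring Y to W: 394; preferring W to Y: 413.
W wins the head-to-head.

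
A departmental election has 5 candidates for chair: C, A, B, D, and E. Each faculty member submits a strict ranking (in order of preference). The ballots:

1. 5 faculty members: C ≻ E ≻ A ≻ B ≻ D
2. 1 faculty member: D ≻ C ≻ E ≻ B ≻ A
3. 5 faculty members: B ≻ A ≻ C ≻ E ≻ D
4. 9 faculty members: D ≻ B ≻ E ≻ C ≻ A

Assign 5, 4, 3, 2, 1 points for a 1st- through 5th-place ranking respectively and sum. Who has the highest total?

C: 5·5 + 1·4 + 5·3 + 9·2 = 62
A: 5·3 + 1·1 + 5·4 + 9·1 = 45
B: 5·2 + 1·2 + 5·5 + 9·4 = 73
D: 5·1 + 1·5 + 5·1 + 9·5 = 60
E: 5·4 + 1·3 + 5·2 + 9·3 = 60
B has the highest Borda score (73).

B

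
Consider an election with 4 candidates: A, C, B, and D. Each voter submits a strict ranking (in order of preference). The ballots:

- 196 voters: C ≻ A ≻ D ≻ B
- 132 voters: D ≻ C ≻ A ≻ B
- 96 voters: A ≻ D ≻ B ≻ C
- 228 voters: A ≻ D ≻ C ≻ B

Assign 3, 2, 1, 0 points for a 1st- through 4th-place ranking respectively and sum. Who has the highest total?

A

A: 196·2 + 132·1 + 96·3 + 228·3 = 1496
C: 196·3 + 132·2 + 96·0 + 228·1 = 1080
B: 196·0 + 132·0 + 96·1 + 228·0 = 96
D: 196·1 + 132·3 + 96·2 + 228·2 = 1240
A has the highest Borda score (1496).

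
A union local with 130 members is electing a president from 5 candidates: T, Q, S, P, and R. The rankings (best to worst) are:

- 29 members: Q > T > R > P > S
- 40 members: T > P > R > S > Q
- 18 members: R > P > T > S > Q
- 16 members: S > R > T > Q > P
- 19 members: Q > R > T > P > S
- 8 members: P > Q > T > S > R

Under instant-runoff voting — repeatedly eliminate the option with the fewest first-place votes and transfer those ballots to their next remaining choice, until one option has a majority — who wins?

T

Round 1: T 40, Q 48, S 16, P 8, R 18. Eliminate P.
Round 2: T 40, Q 56, S 16, R 18. Eliminate S.
Round 3: T 40, Q 56, R 34. Eliminate R.
Round 4: T 74, Q 56. T has a majority.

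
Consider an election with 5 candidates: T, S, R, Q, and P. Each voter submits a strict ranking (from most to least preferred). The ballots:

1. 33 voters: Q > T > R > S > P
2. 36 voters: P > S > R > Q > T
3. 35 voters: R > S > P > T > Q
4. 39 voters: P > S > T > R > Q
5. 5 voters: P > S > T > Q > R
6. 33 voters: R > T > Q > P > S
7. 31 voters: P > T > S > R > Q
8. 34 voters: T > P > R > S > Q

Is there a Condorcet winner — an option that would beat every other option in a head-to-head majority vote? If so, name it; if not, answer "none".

P

P vs T: 146–100 for P.
P vs S: 178–68 for P.
P vs R: 145–101 for P.
P vs Q: 180–66 for P.
P beats every other option head-to-head.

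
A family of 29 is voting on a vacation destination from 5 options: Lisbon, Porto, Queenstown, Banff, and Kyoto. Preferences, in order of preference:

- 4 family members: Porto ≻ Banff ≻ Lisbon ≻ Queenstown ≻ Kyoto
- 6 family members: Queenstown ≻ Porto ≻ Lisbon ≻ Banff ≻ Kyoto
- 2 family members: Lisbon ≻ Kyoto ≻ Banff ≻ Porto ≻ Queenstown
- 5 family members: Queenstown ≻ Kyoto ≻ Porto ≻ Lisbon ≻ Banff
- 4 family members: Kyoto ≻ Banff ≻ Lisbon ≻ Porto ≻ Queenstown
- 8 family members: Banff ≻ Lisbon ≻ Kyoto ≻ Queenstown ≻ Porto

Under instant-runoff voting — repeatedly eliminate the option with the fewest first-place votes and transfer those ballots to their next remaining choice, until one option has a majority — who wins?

Round 1: Lisbon 2, Porto 4, Queenstown 11, Banff 8, Kyoto 4. Eliminate Lisbon.
Round 2: Porto 4, Queenstown 11, Banff 8, Kyoto 6. Eliminate Porto.
Round 3: Queenstown 11, Banff 12, Kyoto 6. Eliminate Kyoto.
Round 4: Queenstown 11, Banff 18. Banff has a majority.

Banff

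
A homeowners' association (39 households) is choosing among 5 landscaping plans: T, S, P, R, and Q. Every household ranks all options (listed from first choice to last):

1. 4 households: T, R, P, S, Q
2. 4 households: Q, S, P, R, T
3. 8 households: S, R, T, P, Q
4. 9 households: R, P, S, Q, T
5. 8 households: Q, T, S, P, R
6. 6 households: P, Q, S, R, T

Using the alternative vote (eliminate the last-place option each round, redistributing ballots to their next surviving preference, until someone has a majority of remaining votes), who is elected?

Round 1: T 4, S 8, P 6, R 9, Q 12. Eliminate T.
Round 2: S 8, P 6, R 13, Q 12. Eliminate P.
Round 3: S 8, R 13, Q 18. Eliminate S.
Round 4: R 21, Q 18. R has a majority.

R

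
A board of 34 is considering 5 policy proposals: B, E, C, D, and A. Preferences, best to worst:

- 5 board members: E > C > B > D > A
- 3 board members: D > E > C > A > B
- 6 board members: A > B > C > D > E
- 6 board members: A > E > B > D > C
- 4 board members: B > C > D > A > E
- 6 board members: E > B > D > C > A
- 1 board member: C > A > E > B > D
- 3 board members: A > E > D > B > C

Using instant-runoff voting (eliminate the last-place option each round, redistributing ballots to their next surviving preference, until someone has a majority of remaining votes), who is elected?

Round 1: B 4, E 11, C 1, D 3, A 15. Eliminate C.
Round 2: B 4, E 11, D 3, A 16. Eliminate D.
Round 3: B 4, E 14, A 16. Eliminate B.
Round 4: E 14, A 20. A has a majority.

A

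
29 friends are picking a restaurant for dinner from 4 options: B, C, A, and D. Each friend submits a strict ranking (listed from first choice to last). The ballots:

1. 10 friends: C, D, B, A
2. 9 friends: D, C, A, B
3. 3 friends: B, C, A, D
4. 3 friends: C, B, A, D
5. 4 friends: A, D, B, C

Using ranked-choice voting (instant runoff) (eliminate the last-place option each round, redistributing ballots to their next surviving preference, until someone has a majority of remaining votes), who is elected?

Round 1: B 3, C 13, A 4, D 9. Eliminate B.
Round 2: C 16, A 4, D 9. C has a majority.

C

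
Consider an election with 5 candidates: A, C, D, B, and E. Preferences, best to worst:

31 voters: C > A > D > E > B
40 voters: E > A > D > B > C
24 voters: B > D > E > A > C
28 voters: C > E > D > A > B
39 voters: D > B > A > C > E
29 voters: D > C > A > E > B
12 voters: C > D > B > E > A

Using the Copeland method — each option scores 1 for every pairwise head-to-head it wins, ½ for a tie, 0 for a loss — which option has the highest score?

D

A: beats C and B; loses to D and E → score 2.
C: beats E; loses to A, D, and B → score 1.
D: beats A, C, B, and E → score 4.
B: beats C; loses to A, D, and E → score 1.
E: beats A and B; loses to C and D → score 2.
D has the best pairwise record.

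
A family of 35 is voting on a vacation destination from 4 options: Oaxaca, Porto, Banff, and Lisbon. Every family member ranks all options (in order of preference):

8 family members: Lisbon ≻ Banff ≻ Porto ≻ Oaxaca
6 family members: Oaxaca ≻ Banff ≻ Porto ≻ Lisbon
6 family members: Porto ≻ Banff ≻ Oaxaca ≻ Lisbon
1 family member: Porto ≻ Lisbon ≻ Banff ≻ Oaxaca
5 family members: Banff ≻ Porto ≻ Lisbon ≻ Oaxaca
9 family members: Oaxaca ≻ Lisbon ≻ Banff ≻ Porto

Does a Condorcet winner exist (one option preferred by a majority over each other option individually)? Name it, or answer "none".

Checking pairwise contests:
Porto beats Oaxaca 20–15.
Banff beats Porto 28–7.
Lisbon beats Banff 18–17.
Oaxaca beats Lisbon 21–14.
Every option loses at least one head-to-head, so there is no Condorcet winner.

none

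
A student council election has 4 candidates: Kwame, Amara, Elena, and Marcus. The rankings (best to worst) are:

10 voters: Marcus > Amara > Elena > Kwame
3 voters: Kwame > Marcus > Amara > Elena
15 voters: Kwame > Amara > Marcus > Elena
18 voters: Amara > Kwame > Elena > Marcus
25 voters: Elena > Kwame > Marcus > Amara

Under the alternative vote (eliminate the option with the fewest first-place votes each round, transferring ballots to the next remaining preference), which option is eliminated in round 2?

Kwame

Round 1: Kwame 18, Amara 18, Elena 25, Marcus 10. Eliminate Marcus.
Round 2: Kwame 18, Amara 28, Elena 25. Eliminate Kwame.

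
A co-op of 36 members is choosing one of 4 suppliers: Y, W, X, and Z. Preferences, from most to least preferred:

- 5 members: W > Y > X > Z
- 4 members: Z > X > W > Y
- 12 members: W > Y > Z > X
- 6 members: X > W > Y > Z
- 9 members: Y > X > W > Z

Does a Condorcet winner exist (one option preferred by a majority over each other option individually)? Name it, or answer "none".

Checking pairwise contests:
W beats Y 27–9.
X beats W 19–17.
Y beats X 26–10.
Y beats Z 32–4.
Every option loses at least one head-to-head, so there is no Condorcet winner.

none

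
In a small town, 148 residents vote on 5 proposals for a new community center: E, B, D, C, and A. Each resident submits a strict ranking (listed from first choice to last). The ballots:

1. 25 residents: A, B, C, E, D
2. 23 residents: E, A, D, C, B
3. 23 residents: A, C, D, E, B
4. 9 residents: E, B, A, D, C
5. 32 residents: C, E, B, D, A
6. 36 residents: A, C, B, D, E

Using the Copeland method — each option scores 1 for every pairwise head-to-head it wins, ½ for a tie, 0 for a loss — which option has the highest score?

A

E: beats B and D; loses to C and A → score 2.
B: beats D; loses to E, C, and A → score 1.
D: loses to E, B, C, and A → score 0.
C: beats E, B, and D; loses to A → score 3.
A: beats E, B, D, and C → score 4.
A has the best pairwise record.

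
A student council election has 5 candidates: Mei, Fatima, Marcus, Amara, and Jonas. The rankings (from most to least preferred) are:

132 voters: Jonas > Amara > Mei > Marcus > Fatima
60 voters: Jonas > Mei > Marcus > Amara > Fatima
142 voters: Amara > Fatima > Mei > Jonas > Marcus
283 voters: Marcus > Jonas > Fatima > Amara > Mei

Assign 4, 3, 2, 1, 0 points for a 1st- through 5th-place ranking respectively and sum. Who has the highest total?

Mei: 132·2 + 60·3 + 142·2 + 283·0 = 728
Fatima: 132·0 + 60·0 + 142·3 + 283·2 = 992
Marcus: 132·1 + 60·2 + 142·0 + 283·4 = 1384
Amara: 132·3 + 60·1 + 142·4 + 283·1 = 1307
Jonas: 132·4 + 60·4 + 142·1 + 283·3 = 1759
Jonas has the highest Borda score (1759).

Jonas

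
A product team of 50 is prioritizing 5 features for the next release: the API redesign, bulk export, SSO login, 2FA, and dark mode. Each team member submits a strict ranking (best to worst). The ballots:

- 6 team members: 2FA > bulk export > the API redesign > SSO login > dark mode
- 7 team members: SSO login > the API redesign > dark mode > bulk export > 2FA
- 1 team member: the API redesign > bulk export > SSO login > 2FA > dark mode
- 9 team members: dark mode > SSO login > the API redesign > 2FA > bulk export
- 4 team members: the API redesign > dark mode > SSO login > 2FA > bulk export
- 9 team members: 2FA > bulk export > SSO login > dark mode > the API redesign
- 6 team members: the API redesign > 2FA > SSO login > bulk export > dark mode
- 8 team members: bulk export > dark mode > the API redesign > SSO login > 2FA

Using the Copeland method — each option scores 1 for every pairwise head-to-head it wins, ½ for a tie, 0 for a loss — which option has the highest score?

SSO login

the API redesign: beats bulk export and 2FA; ties SSO login; loses to dark mode → score 2.5.
bulk export: beats dark mode; loses to the API redesign, SSO login, and 2FA → score 1.
SSO login: beats bulk export, 2FA, and dark mode; ties the API redesign → score 3.5.
2FA: beats bulk export; loses to the API redesign, SSO login, and dark mode → score 1.
dark mode: beats the API redesign and 2FA; loses to bulk export and SSO login → score 2.
SSO login has the best pairwise record.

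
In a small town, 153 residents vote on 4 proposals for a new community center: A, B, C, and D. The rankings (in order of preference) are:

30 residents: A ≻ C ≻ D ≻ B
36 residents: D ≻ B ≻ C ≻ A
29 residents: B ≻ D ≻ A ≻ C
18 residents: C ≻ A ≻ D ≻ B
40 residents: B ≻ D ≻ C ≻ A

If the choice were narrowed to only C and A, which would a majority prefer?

C

Voters preferring C to A: 94; preferring A to C: 59.
C wins the head-to-head.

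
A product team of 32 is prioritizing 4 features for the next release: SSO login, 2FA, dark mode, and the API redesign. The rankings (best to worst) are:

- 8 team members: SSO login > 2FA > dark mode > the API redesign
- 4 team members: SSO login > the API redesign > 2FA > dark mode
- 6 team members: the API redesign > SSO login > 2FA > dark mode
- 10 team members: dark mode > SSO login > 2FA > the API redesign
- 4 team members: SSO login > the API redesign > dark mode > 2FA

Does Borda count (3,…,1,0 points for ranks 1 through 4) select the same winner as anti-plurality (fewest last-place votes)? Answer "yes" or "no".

yes

Borda — scores: SSO login 80, 2FA 36, dark mode 42, the API redesign 34. Winner: SSO login.
Anti-plurality — last-place votes: SSO login 0, 2FA 4, dark mode 10, the API redesign 18. Winner: SSO login.
The two methods agree.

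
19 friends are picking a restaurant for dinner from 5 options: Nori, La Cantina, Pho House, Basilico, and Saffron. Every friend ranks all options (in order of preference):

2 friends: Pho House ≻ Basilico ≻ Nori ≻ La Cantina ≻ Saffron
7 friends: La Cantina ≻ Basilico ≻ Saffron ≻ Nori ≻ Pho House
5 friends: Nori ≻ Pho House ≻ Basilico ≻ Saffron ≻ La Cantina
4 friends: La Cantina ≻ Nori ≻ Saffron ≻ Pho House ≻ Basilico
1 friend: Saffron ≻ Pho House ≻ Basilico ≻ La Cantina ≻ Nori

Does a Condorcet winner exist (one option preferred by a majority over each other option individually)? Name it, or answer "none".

La Cantina

La Cantina vs Nori: 12–7 for La Cantina.
La Cantina vs Pho House: 11–8 for La Cantina.
La Cantina vs Basilico: 11–8 for La Cantina.
La Cantina vs Saffron: 13–6 for La Cantina.
La Cantina beats every other option head-to-head.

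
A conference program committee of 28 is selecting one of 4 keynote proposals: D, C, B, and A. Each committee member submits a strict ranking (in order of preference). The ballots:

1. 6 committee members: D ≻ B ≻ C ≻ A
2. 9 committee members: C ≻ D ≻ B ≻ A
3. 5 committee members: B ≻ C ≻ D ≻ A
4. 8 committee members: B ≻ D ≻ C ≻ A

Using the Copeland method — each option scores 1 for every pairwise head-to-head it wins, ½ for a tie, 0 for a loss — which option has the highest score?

D: beats B and A; ties C → score 2.5.
C: beats A; ties D; loses to B → score 1.5.
B: beats C and A; loses to D → score 2.
A: loses to D, C, and B → score 0.
D has the best pairwise record.

D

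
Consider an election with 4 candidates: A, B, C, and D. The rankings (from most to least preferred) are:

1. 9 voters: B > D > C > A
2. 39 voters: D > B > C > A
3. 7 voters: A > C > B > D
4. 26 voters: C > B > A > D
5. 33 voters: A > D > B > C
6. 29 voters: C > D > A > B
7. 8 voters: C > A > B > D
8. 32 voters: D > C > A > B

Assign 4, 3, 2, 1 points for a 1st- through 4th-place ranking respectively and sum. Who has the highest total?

D

A: 9·1 + 39·1 + 7·4 + 26·2 + 33·4 + 29·2 + 8·3 + 32·2 = 406
B: 9·4 + 39·3 + 7·2 + 26·3 + 33·2 + 29·1 + 8·2 + 32·1 = 388
C: 9·2 + 39·2 + 7·3 + 26·4 + 33·1 + 29·4 + 8·4 + 32·3 = 498
D: 9·3 + 39·4 + 7·1 + 26·1 + 33·3 + 29·3 + 8·1 + 32·4 = 538
D has the highest Borda score (538).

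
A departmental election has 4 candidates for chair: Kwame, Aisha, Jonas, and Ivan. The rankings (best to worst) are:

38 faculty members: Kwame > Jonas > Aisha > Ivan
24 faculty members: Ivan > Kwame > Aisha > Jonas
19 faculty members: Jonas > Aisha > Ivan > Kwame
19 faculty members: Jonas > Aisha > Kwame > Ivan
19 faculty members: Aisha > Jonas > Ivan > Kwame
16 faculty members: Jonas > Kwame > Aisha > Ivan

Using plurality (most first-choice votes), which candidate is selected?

Jonas

First-place votes: Kwame 38, Aisha 19, Jonas 54, Ivan 24.
Jonas has the most first-place votes.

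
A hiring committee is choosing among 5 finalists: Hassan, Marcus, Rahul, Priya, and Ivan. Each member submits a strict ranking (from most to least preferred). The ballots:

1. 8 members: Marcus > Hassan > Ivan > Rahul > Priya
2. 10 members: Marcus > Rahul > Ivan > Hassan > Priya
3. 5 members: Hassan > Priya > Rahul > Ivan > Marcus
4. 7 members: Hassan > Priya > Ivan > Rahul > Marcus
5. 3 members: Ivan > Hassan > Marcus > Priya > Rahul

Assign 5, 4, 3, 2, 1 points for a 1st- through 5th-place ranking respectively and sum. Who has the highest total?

Hassan

Hassan: 8·4 + 10·2 + 5·5 + 7·5 + 3·4 = 124
Marcus: 8·5 + 10·5 + 5·1 + 7·1 + 3·3 = 111
Rahul: 8·2 + 10·4 + 5·3 + 7·2 + 3·1 = 88
Priya: 8·1 + 10·1 + 5·4 + 7·4 + 3·2 = 72
Ivan: 8·3 + 10·3 + 5·2 + 7·3 + 3·5 = 100
Hassan has the highest Borda score (124).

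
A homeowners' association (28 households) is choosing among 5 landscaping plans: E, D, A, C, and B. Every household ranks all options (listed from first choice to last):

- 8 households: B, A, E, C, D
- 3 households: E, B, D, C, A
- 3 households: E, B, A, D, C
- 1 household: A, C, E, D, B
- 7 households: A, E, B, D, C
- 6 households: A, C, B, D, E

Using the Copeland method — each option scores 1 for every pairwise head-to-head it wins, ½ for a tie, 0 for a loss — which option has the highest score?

E: beats D and C; ties B; loses to A → score 2.5.
D: loses to E, A, C, and B → score 0.
A: beats E, D, and C; ties B → score 3.5.
C: beats D; loses to E, A, and B → score 1.
B: beats D and C; ties E and A → score 3.
A has the best pairwise record.

A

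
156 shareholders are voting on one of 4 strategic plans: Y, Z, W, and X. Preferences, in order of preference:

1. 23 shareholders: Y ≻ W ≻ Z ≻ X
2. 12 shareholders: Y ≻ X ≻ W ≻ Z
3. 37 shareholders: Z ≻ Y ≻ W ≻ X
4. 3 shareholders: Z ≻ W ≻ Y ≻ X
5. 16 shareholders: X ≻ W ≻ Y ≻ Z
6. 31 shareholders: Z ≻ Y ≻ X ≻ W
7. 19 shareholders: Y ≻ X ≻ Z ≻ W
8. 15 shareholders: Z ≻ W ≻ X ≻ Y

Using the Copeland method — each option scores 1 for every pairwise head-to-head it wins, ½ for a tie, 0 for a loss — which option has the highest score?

Z

Y: beats W and X; loses to Z → score 2.
Z: beats Y, W, and X → score 3.
W: ties X; loses to Y and Z → score 0.5.
X: ties W; loses to Y and Z → score 0.5.
Z has the best pairwise record.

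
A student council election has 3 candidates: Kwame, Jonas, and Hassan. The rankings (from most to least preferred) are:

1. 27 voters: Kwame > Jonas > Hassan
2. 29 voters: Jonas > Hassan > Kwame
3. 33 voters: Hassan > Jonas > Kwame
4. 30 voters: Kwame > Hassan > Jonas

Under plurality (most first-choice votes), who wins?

Kwame

First-place votes: Kwame 57, Jonas 29, Hassan 33.
Kwame has the most first-place votes.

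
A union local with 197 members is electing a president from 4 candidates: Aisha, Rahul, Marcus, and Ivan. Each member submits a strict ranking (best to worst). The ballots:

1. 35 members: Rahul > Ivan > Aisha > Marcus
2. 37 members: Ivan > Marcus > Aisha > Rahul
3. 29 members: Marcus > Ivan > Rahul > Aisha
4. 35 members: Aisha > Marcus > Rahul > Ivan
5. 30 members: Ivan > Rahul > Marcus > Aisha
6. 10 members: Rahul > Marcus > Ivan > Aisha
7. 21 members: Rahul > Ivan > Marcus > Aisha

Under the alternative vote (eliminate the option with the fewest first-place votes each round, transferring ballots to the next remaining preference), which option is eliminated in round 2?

Round 1: Aisha 35, Rahul 66, Marcus 29, Ivan 67. Eliminate Marcus.
Round 2: Aisha 35, Rahul 66, Ivan 96. Eliminate Aisha.

Aisha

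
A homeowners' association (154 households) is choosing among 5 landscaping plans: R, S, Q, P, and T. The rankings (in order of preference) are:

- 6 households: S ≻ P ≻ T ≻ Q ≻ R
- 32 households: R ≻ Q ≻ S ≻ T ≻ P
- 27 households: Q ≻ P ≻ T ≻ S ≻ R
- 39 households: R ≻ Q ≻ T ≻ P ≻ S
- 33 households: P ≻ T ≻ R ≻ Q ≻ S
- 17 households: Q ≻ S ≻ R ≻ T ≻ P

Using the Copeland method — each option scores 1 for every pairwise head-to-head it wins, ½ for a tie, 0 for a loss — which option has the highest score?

R: beats S, Q, P, and T → score 4.
S: loses to R, Q, P, and T → score 0.
Q: beats S, P, and T; loses to R → score 3.
P: beats S; loses to R, Q, and T → score 1.
T: beats S and P; loses to R and Q → score 2.
R has the best pairwise record.

R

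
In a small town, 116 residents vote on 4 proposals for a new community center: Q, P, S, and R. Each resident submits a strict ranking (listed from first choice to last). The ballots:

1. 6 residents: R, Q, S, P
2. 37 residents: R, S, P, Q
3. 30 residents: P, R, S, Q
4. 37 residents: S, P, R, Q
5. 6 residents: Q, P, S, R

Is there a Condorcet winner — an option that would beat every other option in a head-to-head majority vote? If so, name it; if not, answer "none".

Checking pairwise contests:
P beats Q 104–12.
S beats P 80–36.
R beats S 73–43.
P beats R 73–43.
Every option loses at least one head-to-head, so there is no Condorcet winner.

none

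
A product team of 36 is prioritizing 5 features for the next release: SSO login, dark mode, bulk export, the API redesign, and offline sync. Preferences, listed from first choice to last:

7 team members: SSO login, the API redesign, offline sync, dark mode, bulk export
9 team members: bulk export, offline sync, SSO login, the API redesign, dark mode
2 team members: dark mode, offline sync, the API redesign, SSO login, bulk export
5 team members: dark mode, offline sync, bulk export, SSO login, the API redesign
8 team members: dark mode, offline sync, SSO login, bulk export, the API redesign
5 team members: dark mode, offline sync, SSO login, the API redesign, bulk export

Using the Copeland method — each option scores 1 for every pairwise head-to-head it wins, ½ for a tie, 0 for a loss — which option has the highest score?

dark mode

SSO login: beats bulk export and the API redesign; loses to dark mode and offline sync → score 2.
dark mode: beats SSO login, bulk export, the API redesign, and offline sync → score 4.
bulk export: beats the API redesign; loses to SSO login, dark mode, and offline sync → score 1.
the API redesign: loses to SSO login, dark mode, bulk export, and offline sync → score 0.
offline sync: beats SSO login, bulk export, and the API redesign; loses to dark mode → score 3.
dark mode has the best pairwise record.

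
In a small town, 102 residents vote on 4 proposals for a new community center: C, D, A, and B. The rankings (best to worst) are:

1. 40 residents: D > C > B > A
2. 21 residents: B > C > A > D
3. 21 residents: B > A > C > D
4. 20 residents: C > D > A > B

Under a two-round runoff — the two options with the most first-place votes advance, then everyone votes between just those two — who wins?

D

Round 1 first-place votes: C 20, D 40, A 0, B 42.
B and D advance.
Runoff: B is preferred to D by 42 voters; D by 60.
D wins the runoff.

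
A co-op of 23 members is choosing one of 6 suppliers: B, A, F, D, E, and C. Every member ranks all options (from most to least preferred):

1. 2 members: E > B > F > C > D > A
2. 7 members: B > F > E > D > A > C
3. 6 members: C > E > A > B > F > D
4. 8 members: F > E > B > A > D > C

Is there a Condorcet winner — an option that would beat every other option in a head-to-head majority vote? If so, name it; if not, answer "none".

Checking pairwise contests:
E beats B 16–7.
B beats A 17–6.
B beats F 15–8.
B beats D 23–0.
F beats E 15–8.
B beats C 17–6.
Every option loses at least one head-to-head, so there is no Condorcet winner.

none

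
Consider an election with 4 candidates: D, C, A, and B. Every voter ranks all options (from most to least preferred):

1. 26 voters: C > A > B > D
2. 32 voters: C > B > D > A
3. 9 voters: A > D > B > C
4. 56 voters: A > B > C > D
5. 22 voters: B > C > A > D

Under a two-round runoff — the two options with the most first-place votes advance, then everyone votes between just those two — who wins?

C

Round 1 first-place votes: D 0, C 58, A 65, B 22.
A and C advance.
Runoff: A is preferred to C by 65 voters; C by 80.
C wins the runoff.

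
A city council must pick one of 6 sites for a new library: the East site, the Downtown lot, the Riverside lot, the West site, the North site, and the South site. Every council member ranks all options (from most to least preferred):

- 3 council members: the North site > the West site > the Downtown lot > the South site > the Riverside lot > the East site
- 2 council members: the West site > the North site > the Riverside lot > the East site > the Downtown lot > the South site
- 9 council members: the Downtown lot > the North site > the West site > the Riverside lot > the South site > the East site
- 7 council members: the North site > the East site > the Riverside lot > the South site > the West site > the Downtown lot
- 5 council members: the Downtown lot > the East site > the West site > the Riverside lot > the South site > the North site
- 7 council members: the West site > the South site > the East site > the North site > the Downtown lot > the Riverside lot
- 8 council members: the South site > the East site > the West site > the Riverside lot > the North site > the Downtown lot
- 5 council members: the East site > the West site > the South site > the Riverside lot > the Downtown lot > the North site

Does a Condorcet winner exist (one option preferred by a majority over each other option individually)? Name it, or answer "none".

Checking pairwise contests:
the South site beats the East site 27–19.
the East site beats the Downtown lot 29–17.
the East site beats the Riverside lot 32–14.
the East site beats the West site 25–21.
the East site beats the North site 25–21.
the West site beats the South site 31–15.
Every option loses at least one head-to-head, so there is no Condorcet winner.

none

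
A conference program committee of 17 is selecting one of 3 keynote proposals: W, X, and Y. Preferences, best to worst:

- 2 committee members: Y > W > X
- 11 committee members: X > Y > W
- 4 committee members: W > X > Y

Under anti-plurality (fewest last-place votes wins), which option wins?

Last-place votes: W 11, X 2, Y 4.
X is ranked last by the fewest voters, so X wins.

X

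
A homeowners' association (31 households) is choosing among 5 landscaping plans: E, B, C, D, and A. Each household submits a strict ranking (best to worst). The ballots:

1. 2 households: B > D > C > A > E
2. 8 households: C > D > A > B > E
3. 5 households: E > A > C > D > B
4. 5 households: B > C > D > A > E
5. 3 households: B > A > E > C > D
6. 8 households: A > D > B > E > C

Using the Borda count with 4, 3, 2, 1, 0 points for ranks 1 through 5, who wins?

A

E: 2·0 + 8·0 + 5·4 + 5·0 + 3·2 + 8·1 = 34
B: 2·4 + 8·1 + 5·0 + 5·4 + 3·4 + 8·2 = 64
C: 2·2 + 8·4 + 5·2 + 5·3 + 3·1 + 8·0 = 64
D: 2·3 + 8·3 + 5·1 + 5·2 + 3·0 + 8·3 = 69
A: 2·1 + 8·2 + 5·3 + 5·1 + 3·3 + 8·4 = 79
A has the highest Borda score (79).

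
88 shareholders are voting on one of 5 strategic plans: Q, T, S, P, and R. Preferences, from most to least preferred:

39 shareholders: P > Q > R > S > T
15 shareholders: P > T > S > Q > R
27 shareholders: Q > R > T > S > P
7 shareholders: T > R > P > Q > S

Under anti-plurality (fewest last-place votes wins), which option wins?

Q

Last-place votes: Q 0, T 39, S 7, P 27, R 15.
Q is ranked last by the fewest voters, so Q wins.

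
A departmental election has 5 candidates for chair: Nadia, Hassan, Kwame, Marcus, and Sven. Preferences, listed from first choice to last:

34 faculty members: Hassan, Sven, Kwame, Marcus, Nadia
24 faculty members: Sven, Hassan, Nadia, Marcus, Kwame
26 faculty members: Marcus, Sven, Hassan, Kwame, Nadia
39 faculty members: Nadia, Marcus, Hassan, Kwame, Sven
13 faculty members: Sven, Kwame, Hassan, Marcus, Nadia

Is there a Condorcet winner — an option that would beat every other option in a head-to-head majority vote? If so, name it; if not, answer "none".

Hassan vs Nadia: 97–39 for Hassan.
Hassan vs Kwame: 123–13 for Hassan.
Hassan vs Marcus: 71–65 for Hassan.
Hassan vs Sven: 73–63 for Hassan.
Hassan beats every other option head-to-head.

Hassan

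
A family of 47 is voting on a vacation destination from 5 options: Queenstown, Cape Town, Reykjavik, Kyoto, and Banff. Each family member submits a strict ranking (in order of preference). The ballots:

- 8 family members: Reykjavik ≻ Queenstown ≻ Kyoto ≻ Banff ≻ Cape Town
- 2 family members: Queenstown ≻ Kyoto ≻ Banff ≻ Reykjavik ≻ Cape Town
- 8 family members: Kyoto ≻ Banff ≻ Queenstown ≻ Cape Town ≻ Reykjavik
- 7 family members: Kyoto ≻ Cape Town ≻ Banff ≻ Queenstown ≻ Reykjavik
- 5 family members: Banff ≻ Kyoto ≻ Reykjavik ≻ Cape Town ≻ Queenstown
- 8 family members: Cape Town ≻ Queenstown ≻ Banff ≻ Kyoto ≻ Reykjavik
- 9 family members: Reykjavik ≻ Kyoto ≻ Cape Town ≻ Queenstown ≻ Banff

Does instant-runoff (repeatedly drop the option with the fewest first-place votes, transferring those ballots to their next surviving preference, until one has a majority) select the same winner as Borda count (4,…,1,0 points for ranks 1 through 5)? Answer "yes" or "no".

Instant-runoff — R1 Queenstown 2, Cape Town 8, Reykjavik 17, Kyoto 15, Banff 5 (Queenstown out); R2 Cape Town 8, Reykjavik 17, Kyoto 17, Banff 5 (Banff out); R3 Cape Town 8, Reykjavik 17, Kyoto 22 (Cape Town out); R4 Reykjavik 17, Kyoto 30 (Kyoto winner). Winner: Kyoto.
Borda — scores: Queenstown 88, Cape Town 84, Reykjavik 80, Kyoto 132, Banff 86. Winner: Kyoto.
The two methods agree.

yes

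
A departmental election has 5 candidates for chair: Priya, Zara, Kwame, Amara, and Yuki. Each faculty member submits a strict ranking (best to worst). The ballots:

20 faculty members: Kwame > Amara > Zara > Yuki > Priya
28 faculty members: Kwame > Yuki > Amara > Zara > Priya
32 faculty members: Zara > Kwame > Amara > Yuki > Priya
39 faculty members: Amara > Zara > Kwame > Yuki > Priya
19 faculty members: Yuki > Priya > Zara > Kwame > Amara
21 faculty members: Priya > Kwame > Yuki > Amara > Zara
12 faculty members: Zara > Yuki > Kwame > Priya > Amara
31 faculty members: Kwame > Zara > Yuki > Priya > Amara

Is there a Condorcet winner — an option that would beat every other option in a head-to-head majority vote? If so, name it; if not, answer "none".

none

Checking pairwise contests:
Zara beats Priya 162–40.
Amara beats Zara 108–94.
Zara beats Kwame 102–100.
Kwame beats Amara 163–39.
Zara beats Yuki 134–68.
Every option loses at least one head-to-head, so there is no Condorcet winner.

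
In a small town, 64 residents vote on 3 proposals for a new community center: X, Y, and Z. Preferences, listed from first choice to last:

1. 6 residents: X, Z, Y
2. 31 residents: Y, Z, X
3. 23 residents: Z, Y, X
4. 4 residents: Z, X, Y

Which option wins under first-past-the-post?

First-place votes: X 6, Y 31, Z 27.
Y has the most first-place votes.

Y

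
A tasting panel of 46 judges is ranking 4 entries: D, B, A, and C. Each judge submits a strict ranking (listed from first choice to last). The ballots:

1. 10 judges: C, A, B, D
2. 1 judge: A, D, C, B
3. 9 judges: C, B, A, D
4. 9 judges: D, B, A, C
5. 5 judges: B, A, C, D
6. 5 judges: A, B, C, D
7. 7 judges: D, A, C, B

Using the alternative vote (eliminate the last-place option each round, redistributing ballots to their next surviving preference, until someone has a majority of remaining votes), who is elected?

Round 1: D 16, B 5, A 6, C 19. Eliminate B.
Round 2: D 16, A 11, C 19. Eliminate A.
Round 3: D 17, C 29. C has a majority.

C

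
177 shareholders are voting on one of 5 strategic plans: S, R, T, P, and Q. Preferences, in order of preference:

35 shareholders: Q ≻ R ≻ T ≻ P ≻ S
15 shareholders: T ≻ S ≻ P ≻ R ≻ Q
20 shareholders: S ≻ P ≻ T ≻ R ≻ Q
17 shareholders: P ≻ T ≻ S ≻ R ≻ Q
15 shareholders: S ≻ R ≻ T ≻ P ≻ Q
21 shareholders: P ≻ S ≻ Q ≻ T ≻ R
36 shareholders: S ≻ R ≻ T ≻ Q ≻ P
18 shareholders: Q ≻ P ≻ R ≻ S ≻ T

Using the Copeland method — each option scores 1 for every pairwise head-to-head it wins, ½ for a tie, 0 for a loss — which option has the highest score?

S

S: beats R, T, and Q; loses to P → score 3.
R: beats T and Q; loses to S and P → score 2.
T: beats P and Q; loses to S and R → score 2.
P: beats S and R; loses to T and Q → score 2.
Q: beats P; loses to S, R, and T → score 1.
S has the best pairwise record.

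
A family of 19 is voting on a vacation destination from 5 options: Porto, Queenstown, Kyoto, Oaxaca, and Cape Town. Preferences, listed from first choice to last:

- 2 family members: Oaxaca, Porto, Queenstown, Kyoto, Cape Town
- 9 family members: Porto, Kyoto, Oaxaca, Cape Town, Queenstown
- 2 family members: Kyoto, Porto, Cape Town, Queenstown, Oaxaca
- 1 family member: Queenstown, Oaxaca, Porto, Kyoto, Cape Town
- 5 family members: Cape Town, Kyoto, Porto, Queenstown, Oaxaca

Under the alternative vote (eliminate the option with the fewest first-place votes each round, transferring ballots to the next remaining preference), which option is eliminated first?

Queenstown

Round 1: Porto 9, Queenstown 1, Kyoto 2, Oaxaca 2, Cape Town 5. Eliminate Queenstown.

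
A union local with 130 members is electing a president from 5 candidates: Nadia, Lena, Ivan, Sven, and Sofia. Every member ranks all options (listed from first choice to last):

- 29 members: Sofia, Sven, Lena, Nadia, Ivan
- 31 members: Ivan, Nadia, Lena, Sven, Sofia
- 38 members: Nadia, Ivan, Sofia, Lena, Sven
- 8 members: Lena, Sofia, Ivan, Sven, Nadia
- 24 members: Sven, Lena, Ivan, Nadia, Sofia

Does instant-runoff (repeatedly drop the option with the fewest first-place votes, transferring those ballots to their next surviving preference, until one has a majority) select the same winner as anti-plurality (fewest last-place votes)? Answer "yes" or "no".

no

Instant-runoff — R1 Nadia 38, Lena 8, Ivan 31, Sven 24, Sofia 29 (Lena out); R2 Nadia 38, Ivan 31, Sven 24, Sofia 37 (Sven out); R3 Nadia 38, Ivan 55, Sofia 37 (Sofia out); R4 Nadia 67, Ivan 63 (Nadia winner). Winner: Nadia.
Anti-plurality — last-place votes: Nadia 8, Lena 0, Ivan 29, Sven 38, Sofia 55. Winner: Lena.
The two methods disagree.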